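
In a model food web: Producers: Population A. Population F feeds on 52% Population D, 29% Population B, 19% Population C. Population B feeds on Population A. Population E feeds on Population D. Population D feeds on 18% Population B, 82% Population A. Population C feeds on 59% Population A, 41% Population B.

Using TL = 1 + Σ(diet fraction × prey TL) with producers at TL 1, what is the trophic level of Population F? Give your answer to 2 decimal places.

Population B: 1 + 1 = 2
Population C: 1 + (0.59×1 + 0.41×2) = 2.41
Population D: 1 + (0.18×2 + 0.82×1) = 2.18
Population E: 1 + 2.18 = 3.18
Population F: 1 + (0.52×2.18 + 0.29×2 + 0.19×2.41) = 3.1715

3.17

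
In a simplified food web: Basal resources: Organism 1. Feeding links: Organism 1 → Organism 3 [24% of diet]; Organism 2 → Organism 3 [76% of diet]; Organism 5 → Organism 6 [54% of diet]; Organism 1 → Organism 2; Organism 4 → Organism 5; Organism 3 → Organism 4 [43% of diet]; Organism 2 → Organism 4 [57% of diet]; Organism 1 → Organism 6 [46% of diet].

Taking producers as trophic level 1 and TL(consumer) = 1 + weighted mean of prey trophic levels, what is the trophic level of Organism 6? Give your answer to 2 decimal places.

Organism 2: 1 + 1 = 2
Organism 3: 1 + (0.24×1 + 0.76×2) = 2.76
Organism 4: 1 + (0.57×2 + 0.43×2.76) = 3.3268
Organism 5: 1 + 3.3268 = 4.3268
Organism 6: 1 + (0.54×4.3268 + 0.46×1) = 3.796472

3.80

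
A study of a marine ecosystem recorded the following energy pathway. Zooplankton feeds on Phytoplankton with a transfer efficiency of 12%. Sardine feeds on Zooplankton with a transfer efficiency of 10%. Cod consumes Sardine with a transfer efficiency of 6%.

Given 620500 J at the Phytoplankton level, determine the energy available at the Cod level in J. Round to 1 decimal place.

Zooplankton: 620500 × 0.12 = 74460 J
Sardine: 74460 × 0.1 = 7446 J
Cod: 7446 × 0.06 = 446.76 J

446.8 J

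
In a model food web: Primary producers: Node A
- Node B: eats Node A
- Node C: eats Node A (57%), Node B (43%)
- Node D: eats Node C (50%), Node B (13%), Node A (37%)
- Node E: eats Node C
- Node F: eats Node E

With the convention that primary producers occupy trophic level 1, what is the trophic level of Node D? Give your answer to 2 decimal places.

Node B: 1 + 1 = 2
Node C: 1 + (0.57×1 + 0.43×2) = 2.43
Node D: 1 + (0.5×2.43 + 0.13×2 + 0.37×1) = 2.845
Node E: 1 + 2.43 = 3.43
Node F: 1 + 3.43 = 4.43

2.85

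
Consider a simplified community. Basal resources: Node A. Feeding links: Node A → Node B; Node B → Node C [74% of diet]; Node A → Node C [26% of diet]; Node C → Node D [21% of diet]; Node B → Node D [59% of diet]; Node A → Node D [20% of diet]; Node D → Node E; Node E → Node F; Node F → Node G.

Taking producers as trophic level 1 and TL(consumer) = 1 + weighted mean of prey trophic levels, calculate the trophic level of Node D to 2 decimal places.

Node B: 1 + 1 = 2
Node C: 1 + (0.74×2 + 0.26×1) = 2.74
Node D: 1 + (0.21×2.74 + 0.59×2 + 0.2×1) = 2.9554
Node E: 1 + 2.9554 = 3.9554
Node F: 1 + 3.9554 = 4.9554
Node G: 1 + 4.9554 = 5.9554

2.96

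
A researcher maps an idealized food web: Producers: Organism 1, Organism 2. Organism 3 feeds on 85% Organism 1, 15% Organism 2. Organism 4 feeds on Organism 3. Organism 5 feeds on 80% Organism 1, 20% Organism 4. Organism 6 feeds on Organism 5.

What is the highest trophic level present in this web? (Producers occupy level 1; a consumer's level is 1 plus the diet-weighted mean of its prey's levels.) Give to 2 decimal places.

Organism 3: 1 + (0.85×1 + 0.15×1) = 2
Organism 4: 1 + 2 = 3
Organism 5: 1 + (0.8×1 + 0.2×3) = 2.4
Organism 6: 1 + 2.4 = 3.4

3.40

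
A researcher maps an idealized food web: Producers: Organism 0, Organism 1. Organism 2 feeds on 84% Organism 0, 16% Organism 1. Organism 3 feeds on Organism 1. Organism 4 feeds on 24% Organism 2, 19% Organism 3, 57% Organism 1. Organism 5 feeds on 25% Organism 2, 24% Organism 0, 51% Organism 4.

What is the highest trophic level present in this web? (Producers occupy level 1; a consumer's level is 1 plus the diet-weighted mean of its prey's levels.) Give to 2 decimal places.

Organism 2: 1 + (0.84×1 + 0.16×1) = 2
Organism 3: 1 + 1 = 2
Organism 4: 1 + (0.24×2 + 0.19×2 + 0.57×1) = 2.43
Organism 5: 1 + (0.25×2 + 0.24×1 + 0.51×2.43) = 2.9793

2.98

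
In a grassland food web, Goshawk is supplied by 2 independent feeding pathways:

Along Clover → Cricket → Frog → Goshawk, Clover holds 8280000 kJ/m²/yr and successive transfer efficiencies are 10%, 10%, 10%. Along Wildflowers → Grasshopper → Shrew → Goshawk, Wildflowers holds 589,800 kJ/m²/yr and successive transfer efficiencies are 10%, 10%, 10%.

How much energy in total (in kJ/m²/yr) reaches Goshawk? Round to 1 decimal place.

Via Clover: 8280000 × 0.1 × 0.1 × 0.1 = 8280 kJ/m²/yr
Via Wildflowers: 589800 × 0.1 × 0.1 × 0.1 = 589.8 kJ/m²/yr
Total at Goshawk: 8280 + 589.8 = 8869.8 kJ/m²/yr

8869.8 kJ/m²/yr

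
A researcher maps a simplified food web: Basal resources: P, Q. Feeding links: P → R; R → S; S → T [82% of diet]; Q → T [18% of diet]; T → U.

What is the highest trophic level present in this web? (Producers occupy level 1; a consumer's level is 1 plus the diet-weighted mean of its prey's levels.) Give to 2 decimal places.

R: 1 + 1 = 2
S: 1 + 2 = 3
T: 1 + (0.82×3 + 0.18×1) = 3.64
U: 1 + 3.64 = 4.64

4.64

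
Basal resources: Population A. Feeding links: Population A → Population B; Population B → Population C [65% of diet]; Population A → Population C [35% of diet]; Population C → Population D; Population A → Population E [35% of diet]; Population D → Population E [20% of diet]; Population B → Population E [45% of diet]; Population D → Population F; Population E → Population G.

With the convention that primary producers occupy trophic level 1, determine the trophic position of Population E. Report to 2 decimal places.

2.98

Population B: 1 + 1 = 2
Population C: 1 + (0.65×2 + 0.35×1) = 2.65
Population D: 1 + 2.65 = 3.65
Population E: 1 + (0.35×1 + 0.2×3.65 + 0.45×2) = 2.98
Population F: 1 + 3.65 = 4.65
Population G: 1 + 2.98 = 3.98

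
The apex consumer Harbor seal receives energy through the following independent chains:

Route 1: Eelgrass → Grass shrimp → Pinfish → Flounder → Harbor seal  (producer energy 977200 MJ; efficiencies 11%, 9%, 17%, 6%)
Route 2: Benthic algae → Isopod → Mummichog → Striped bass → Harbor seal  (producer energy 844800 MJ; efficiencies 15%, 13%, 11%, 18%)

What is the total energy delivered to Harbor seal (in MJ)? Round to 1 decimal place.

424.9 MJ

Route 1: 977200 × 0.11 × 0.09 × 0.17 × 0.06 = 98.677656 MJ
Route 2: 844800 × 0.15 × 0.13 × 0.11 × 0.18 = 326.17728 MJ
Total at Harbor seal: 98.677656 + 326.17728 = 424.854936 MJ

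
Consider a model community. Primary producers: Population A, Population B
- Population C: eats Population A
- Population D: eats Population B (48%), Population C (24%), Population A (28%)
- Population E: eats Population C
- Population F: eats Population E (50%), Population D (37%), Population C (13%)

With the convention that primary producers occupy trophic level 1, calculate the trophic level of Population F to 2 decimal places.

3.59

Population C: 1 + 1 = 2
Population D: 1 + (0.48×1 + 0.24×2 + 0.28×1) = 2.24
Population E: 1 + 2 = 3
Population F: 1 + (0.5×3 + 0.37×2.24 + 0.13×2) = 3.5888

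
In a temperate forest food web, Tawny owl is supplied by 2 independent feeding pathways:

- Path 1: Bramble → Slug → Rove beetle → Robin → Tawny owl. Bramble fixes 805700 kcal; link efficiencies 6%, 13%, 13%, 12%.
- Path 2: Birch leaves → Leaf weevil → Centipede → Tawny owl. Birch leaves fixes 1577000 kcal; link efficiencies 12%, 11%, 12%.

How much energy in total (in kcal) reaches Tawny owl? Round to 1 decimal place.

Path 1: 805700 × 0.06 × 0.13 × 0.13 × 0.12 = 98.037576 kcal
Path 2: 1577000 × 0.12 × 0.11 × 0.12 = 2497.968 kcal
Total at Tawny owl: 98.037576 + 2497.968 = 2596.005576 kcal

2596.0 kcal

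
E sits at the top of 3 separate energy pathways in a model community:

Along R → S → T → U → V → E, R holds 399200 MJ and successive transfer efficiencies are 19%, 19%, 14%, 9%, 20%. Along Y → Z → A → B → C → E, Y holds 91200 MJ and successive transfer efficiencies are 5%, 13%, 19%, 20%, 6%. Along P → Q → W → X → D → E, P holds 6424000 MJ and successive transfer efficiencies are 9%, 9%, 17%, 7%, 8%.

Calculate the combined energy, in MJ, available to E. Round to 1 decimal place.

Via R: 399200 × 0.19 × 0.19 × 0.14 × 0.09 × 0.2 = 36.3160224 MJ
Via Y: 91200 × 0.05 × 0.13 × 0.19 × 0.2 × 0.06 = 1.351584 MJ
Via P: 6424000 × 0.09 × 0.09 × 0.17 × 0.07 × 0.08 = 49.5367488 MJ
Total at E: 36.3160224 + 1.351584 + 49.5367488 = 87.2043552 MJ

87.2 MJ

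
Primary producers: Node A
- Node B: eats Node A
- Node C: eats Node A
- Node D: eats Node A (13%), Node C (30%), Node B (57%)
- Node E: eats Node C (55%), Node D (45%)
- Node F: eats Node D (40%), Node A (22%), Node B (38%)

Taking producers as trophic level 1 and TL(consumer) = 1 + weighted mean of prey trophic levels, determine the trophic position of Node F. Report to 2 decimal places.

Node B: 1 + 1 = 2
Node C: 1 + 1 = 2
Node D: 1 + (0.13×1 + 0.3×2 + 0.57×2) = 2.87
Node E: 1 + (0.55×2 + 0.45×2.87) = 3.3915
Node F: 1 + (0.4×2.87 + 0.22×1 + 0.38×2) = 3.128

3.13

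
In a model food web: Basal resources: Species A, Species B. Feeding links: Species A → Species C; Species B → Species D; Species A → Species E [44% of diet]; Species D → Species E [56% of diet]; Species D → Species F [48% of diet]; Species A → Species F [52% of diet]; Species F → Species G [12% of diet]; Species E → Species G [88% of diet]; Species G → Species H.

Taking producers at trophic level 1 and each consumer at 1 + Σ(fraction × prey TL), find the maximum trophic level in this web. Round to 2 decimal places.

4.55

Species C: 1 + 1 = 2
Species D: 1 + 1 = 2
Species E: 1 + (0.44×1 + 0.56×2) = 2.56
Species F: 1 + (0.48×2 + 0.52×1) = 2.48
Species G: 1 + (0.12×2.48 + 0.88×2.56) = 3.5504
Species H: 1 + 3.5504 = 4.5504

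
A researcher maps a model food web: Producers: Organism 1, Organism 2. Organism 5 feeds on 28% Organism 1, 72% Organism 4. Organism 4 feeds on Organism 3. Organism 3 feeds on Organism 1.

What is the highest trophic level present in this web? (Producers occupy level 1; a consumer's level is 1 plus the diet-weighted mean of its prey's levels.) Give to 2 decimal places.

3.44

Organism 3: 1 + 1 = 2
Organism 4: 1 + 2 = 3
Organism 5: 1 + (0.28×1 + 0.72×3) = 3.44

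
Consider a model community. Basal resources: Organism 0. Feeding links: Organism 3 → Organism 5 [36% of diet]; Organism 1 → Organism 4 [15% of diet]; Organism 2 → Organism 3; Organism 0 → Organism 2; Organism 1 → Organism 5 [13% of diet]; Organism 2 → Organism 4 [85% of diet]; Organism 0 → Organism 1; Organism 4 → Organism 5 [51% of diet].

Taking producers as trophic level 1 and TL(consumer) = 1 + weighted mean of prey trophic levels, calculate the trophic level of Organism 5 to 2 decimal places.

3.87

Organism 1: 1 + 1 = 2
Organism 2: 1 + 1 = 2
Organism 3: 1 + 2 = 3
Organism 4: 1 + (0.15×2 + 0.85×2) = 3
Organism 5: 1 + (0.51×3 + 0.36×3 + 0.13×2) = 3.87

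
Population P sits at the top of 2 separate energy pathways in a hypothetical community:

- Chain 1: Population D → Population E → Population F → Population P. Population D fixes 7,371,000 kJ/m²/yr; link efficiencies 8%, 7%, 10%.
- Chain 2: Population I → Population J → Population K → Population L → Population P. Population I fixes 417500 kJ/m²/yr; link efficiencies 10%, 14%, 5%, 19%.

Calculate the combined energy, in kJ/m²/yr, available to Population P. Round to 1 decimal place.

Chain 1: 7371000 × 0.08 × 0.07 × 0.1 = 4127.76 kJ/m²/yr
Chain 2: 417500 × 0.1 × 0.14 × 0.05 × 0.19 = 55.5275 kJ/m²/yr
Total at Population P: 4127.76 + 55.5275 = 4183.2875 kJ/m²/yr

4183.3 kJ/m²/yr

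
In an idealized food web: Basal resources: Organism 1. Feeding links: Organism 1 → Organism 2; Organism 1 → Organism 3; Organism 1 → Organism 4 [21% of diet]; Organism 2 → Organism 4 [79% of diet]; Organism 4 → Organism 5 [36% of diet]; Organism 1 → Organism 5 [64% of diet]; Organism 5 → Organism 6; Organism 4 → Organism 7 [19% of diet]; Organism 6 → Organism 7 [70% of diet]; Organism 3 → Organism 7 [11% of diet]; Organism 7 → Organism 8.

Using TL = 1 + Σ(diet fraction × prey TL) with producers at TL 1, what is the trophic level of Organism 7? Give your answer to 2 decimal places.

4.30

Organism 2: 1 + 1 = 2
Organism 3: 1 + 1 = 2
Organism 4: 1 + (0.21×1 + 0.79×2) = 2.79
Organism 5: 1 + (0.36×2.79 + 0.64×1) = 2.6444
Organism 6: 1 + 2.6444 = 3.6444
Organism 7: 1 + (0.19×2.79 + 0.7×3.6444 + 0.11×2) = 4.30118
Organism 8: 1 + 4.30118 = 5.30118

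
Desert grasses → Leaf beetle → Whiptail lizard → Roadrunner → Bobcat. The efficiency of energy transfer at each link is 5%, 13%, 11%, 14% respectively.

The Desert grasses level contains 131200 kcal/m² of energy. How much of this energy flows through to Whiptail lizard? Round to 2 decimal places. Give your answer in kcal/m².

Leaf beetle: 131200 × 0.05 = 6560 kcal/m²
Whiptail lizard: 6560 × 0.13 = 852.8 kcal/m²

852.80 kcal/m²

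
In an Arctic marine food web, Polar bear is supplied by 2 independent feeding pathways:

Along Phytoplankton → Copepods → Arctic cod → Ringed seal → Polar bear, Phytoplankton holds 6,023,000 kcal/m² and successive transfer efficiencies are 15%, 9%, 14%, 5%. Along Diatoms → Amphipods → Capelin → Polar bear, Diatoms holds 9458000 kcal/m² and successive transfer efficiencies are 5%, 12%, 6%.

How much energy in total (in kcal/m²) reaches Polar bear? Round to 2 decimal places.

3974.05 kcal/m²

Via Phytoplankton: 6023000 × 0.15 × 0.09 × 0.14 × 0.05 = 569.1735 kcal/m²
Via Diatoms: 9458000 × 0.05 × 0.12 × 0.06 = 3404.88 kcal/m²
Total at Polar bear: 569.1735 + 3404.88 = 3974.0535 kcal/m²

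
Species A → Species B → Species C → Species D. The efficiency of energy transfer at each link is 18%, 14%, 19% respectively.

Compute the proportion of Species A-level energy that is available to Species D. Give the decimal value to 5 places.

0.00479

Product of link efficiencies: 0.18 × 0.14 × 0.19 = 0.004788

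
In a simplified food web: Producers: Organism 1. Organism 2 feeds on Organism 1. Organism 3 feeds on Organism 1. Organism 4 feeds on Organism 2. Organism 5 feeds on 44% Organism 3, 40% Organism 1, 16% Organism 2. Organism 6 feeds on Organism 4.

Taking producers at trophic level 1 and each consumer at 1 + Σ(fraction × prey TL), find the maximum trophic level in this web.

4

Organism 2: 1 + 1 = 2
Organism 3: 1 + 1 = 2
Organism 4: 1 + 2 = 3
Organism 5: 1 + (0.44×2 + 0.4×1 + 0.16×2) = 2.6
Organism 6: 1 + 3 = 4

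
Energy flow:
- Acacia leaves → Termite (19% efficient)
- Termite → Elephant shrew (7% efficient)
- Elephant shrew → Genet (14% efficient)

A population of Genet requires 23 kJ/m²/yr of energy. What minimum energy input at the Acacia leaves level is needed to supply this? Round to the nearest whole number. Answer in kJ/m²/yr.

12352 kJ/m²/yr

Cumulative transfer efficiency: 0.19 × 0.07 × 0.14 = 0.001862
Acacia leaves energy = 23 / 0.001862 = 12352 kJ/m²/yr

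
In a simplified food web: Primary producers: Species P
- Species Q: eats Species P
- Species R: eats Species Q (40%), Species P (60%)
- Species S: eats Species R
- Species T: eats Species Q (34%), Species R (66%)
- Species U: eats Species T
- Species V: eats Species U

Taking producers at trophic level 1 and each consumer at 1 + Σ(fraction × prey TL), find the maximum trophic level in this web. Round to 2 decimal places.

5.26

Species Q: 1 + 1 = 2
Species R: 1 + (0.4×2 + 0.6×1) = 2.4
Species S: 1 + 2.4 = 3.4
Species T: 1 + (0.34×2 + 0.66×2.4) = 3.264
Species U: 1 + 3.264 = 4.264
Species V: 1 + 4.264 = 5.264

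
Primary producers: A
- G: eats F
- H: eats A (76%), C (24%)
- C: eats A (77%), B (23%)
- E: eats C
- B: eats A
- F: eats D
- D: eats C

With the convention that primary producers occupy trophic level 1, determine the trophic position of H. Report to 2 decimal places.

B: 1 + 1 = 2
C: 1 + (0.77×1 + 0.23×2) = 2.23
D: 1 + 2.23 = 3.23
E: 1 + 2.23 = 3.23
F: 1 + 3.23 = 4.23
G: 1 + 4.23 = 5.23
H: 1 + (0.76×1 + 0.24×2.23) = 2.2952

2.30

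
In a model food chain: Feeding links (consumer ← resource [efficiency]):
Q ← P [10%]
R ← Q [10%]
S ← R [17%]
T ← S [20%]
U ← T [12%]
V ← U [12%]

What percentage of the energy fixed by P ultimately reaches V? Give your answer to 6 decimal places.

0.000490%

Product of link efficiencies: 0.1 × 0.1 × 0.17 × 0.2 × 0.12 × 0.12 = 0.000004896
As a percentage: 0.000004896 × 100 = 0.000490%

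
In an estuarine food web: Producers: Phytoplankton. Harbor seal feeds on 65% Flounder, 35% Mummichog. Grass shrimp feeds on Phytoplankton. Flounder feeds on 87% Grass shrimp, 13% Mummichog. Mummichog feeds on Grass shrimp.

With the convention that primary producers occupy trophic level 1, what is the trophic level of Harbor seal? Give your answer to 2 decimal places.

4.08

Grass shrimp: 1 + 1 = 2
Mummichog: 1 + 2 = 3
Flounder: 1 + (0.87×2 + 0.13×3) = 3.13
Harbor seal: 1 + (0.65×3.13 + 0.35×3) = 4.0845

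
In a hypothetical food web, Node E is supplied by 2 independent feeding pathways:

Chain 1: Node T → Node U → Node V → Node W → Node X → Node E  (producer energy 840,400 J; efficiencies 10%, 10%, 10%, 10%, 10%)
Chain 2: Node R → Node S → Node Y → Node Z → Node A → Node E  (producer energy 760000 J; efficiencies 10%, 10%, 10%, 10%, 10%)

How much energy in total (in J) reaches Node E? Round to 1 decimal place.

16.0 J

Chain 1: 840400 × 0.1 × 0.1 × 0.1 × 0.1 × 0.1 = 8.404 J
Chain 2: 760000 × 0.1 × 0.1 × 0.1 × 0.1 × 0.1 = 7.6 J
Total at Node E: 8.404 + 7.6 = 16.004 J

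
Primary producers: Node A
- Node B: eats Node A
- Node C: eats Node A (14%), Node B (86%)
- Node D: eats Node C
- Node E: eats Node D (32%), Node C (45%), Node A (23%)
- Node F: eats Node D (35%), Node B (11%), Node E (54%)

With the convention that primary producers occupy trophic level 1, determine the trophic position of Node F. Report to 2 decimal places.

4.60

Node B: 1 + 1 = 2
Node C: 1 + (0.14×1 + 0.86×2) = 2.86
Node D: 1 + 2.86 = 3.86
Node E: 1 + (0.32×3.86 + 0.45×2.86 + 0.23×1) = 3.7522
Node F: 1 + (0.35×3.86 + 0.11×2 + 0.54×3.7522) = 4.597188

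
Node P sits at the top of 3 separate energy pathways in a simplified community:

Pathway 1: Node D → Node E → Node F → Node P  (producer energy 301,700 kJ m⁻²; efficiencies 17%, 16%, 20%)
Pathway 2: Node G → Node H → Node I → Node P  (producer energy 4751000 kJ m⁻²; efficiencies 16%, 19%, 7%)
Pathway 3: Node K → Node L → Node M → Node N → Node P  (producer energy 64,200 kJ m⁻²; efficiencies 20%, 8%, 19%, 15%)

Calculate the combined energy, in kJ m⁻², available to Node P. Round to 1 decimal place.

Pathway 1: 301700 × 0.17 × 0.16 × 0.2 = 1641.248 kJ m⁻²
Pathway 2: 4751000 × 0.16 × 0.19 × 0.07 = 10110.128 kJ m⁻²
Pathway 3: 64200 × 0.2 × 0.08 × 0.19 × 0.15 = 29.2752 kJ m⁻²
Total at Node P: 1641.248 + 10110.128 + 29.2752 = 11780.6512 kJ m⁻²

11780.7 kJ m⁻²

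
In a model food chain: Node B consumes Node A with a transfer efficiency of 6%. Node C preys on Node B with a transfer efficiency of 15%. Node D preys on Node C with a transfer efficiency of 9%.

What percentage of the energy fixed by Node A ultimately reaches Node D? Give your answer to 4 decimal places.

0.0810%

Product of link efficiencies: 0.06 × 0.15 × 0.09 = 0.00081
As a percentage: 0.00081 × 100 = 0.0810%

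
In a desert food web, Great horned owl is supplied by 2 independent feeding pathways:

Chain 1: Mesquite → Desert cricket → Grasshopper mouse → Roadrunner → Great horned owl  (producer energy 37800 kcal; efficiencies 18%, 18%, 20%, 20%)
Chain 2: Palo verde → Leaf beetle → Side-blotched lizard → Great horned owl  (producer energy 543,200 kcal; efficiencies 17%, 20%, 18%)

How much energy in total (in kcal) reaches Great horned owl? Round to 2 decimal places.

Chain 1: 37800 × 0.18 × 0.18 × 0.2 × 0.2 = 48.9888 kcal
Chain 2: 543200 × 0.17 × 0.2 × 0.18 = 3324.384 kcal
Total at Great horned owl: 48.9888 + 3324.384 = 3373.3728 kcal

3373.37 kcal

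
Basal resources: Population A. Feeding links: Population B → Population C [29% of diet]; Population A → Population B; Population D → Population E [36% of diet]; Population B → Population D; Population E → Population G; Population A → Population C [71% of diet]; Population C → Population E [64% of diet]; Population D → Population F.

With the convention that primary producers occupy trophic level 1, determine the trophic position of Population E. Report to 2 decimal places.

Population B: 1 + 1 = 2
Population C: 1 + (0.29×2 + 0.71×1) = 2.29
Population D: 1 + 2 = 3
Population E: 1 + (0.36×3 + 0.64×2.29) = 3.5456
Population F: 1 + 3 = 4
Population G: 1 + 3.5456 = 4.5456

3.55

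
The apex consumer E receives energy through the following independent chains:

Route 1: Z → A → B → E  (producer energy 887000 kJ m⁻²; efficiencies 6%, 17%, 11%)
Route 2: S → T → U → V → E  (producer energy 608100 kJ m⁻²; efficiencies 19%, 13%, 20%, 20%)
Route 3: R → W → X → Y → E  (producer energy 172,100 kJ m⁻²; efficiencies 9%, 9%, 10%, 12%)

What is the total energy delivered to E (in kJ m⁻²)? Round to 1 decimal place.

Route 1: 887000 × 0.06 × 0.17 × 0.11 = 995.214 kJ m⁻²
Route 2: 608100 × 0.19 × 0.13 × 0.2 × 0.2 = 600.8028 kJ m⁻²
Route 3: 172100 × 0.09 × 0.09 × 0.1 × 0.12 = 16.72812 kJ m⁻²
Total at E: 995.214 + 600.8028 + 16.72812 = 1612.74492 kJ m⁻²

1612.7 kJ m⁻²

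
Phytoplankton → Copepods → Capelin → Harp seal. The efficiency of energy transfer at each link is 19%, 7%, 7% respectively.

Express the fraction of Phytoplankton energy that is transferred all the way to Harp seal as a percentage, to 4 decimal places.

0.0931%

Product of link efficiencies: 0.19 × 0.07 × 0.07 = 0.000931
As a percentage: 0.000931 × 100 = 0.0931%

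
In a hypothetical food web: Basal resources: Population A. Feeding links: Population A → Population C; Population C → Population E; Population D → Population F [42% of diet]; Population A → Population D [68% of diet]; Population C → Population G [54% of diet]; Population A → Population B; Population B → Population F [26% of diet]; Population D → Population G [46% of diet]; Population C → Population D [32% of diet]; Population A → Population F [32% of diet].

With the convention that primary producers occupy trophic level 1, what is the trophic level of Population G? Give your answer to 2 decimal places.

Population B: 1 + 1 = 2
Population C: 1 + 1 = 2
Population D: 1 + (0.68×1 + 0.32×2) = 2.32
Population E: 1 + 2 = 3
Population F: 1 + (0.42×2.32 + 0.32×1 + 0.26×2) = 2.8144
Population G: 1 + (0.54×2 + 0.46×2.32) = 3.1472

3.15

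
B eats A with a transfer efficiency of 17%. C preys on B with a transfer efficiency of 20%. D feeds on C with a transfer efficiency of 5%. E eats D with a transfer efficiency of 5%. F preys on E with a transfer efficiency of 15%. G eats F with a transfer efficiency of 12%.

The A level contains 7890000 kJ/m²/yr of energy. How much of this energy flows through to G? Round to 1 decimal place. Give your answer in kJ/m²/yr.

12.1 kJ/m²/yr

B: 7890000 × 0.17 = 1341300 kJ/m²/yr
C: 1341300 × 0.2 = 268260 kJ/m²/yr
D: 268260 × 0.05 = 13413 kJ/m²/yr
E: 13413 × 0.05 = 670.65 kJ/m²/yr
F: 670.65 × 0.15 = 100.5975 kJ/m²/yr
G: 100.5975 × 0.12 = 12.0717 kJ/m²/yr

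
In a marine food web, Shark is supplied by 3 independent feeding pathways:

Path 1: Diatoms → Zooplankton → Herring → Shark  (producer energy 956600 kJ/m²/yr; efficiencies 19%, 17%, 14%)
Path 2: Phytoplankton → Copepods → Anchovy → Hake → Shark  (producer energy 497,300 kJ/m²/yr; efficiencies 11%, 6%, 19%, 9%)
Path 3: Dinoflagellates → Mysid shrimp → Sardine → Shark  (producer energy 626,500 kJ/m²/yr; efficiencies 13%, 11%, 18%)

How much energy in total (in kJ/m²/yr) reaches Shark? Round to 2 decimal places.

Path 1: 956600 × 0.19 × 0.17 × 0.14 = 4325.7452 kJ/m²/yr
Path 2: 497300 × 0.11 × 0.06 × 0.19 × 0.09 = 56.125278 kJ/m²/yr
Path 3: 626500 × 0.13 × 0.11 × 0.18 = 1612.611 kJ/m²/yr
Total at Shark: 4325.7452 + 56.125278 + 1612.611 = 5994.481478 kJ/m²/yr

5994.48 kJ/m²/yr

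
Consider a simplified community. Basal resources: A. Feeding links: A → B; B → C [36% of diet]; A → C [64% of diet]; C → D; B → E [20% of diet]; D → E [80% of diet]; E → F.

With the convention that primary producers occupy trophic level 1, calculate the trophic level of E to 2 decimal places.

4.09

B: 1 + 1 = 2
C: 1 + (0.36×2 + 0.64×1) = 2.36
D: 1 + 2.36 = 3.36
E: 1 + (0.2×2 + 0.8×3.36) = 4.088
F: 1 + 4.088 = 5.088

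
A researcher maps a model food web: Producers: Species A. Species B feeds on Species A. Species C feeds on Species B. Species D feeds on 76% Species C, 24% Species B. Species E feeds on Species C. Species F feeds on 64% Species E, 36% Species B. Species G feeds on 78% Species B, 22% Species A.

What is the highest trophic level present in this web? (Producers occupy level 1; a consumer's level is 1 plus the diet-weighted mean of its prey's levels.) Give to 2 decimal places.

Species B: 1 + 1 = 2
Species C: 1 + 2 = 3
Species D: 1 + (0.76×3 + 0.24×2) = 3.76
Species E: 1 + 3 = 4
Species F: 1 + (0.64×4 + 0.36×2) = 4.28
Species G: 1 + (0.78×2 + 0.22×1) = 2.78

4.28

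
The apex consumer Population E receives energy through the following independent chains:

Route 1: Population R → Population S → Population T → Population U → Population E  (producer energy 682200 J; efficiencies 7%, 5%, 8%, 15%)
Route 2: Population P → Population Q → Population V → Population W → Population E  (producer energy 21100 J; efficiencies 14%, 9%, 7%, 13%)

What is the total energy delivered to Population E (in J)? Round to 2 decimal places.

Route 1: 682200 × 0.07 × 0.05 × 0.08 × 0.15 = 28.6524 J
Route 2: 21100 × 0.14 × 0.09 × 0.07 × 0.13 = 2.419326 J
Total at Population E: 28.6524 + 2.419326 = 31.071726 J

31.07 J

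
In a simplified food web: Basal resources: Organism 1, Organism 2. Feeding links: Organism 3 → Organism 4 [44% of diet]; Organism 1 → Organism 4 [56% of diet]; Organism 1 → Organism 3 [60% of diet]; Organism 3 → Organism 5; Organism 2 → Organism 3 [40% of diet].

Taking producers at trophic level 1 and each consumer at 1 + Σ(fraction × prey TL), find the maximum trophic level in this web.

Organism 3: 1 + (0.6×1 + 0.4×1) = 2
Organism 4: 1 + (0.44×2 + 0.56×1) = 2.44
Organism 5: 1 + 2 = 3

3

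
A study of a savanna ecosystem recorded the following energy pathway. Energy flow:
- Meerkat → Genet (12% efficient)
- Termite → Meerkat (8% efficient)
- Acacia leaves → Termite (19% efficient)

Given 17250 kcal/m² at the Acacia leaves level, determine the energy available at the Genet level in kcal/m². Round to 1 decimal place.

31.5 kcal/m²

Termite: 17250 × 0.19 = 3277.5 kcal/m²
Meerkat: 3277.5 × 0.08 = 262.2 kcal/m²
Genet: 262.2 × 0.12 = 31.464 kcal/m²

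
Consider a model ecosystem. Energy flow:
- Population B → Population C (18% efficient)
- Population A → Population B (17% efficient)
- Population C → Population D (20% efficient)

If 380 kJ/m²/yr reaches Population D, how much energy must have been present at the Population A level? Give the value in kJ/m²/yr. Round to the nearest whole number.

62092 kJ/m²/yr

Cumulative transfer efficiency: 0.17 × 0.18 × 0.2 = 0.00612
Population A energy = 380 / 0.00612 = 62092 kJ/m²/yr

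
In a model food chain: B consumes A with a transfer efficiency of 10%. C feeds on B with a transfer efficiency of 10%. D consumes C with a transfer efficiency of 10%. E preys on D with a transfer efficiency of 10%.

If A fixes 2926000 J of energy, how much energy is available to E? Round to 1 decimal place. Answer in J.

292.6 J

B: 2926000 × 0.1 = 292600 J
C: 292600 × 0.1 = 29260 J
D: 29260 × 0.1 = 2926 J
E: 2926 × 0.1 = 292.6 J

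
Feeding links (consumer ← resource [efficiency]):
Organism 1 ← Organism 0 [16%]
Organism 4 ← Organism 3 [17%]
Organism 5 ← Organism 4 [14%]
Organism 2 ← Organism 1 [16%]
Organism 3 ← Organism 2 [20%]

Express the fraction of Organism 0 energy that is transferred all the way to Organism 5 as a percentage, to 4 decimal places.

Product of link efficiencies: 0.16 × 0.16 × 0.2 × 0.17 × 0.14 = 0.000121856
As a percentage: 0.000121856 × 100 = 0.0122%

0.0122%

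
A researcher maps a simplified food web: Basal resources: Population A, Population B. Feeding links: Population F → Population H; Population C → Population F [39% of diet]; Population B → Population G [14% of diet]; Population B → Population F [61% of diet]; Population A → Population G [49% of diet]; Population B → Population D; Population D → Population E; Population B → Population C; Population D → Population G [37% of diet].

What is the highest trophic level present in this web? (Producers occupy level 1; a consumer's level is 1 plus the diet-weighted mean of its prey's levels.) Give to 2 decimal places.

Population C: 1 + 1 = 2
Population D: 1 + 1 = 2
Population E: 1 + 2 = 3
Population F: 1 + (0.39×2 + 0.61×1) = 2.39
Population G: 1 + (0.49×1 + 0.14×1 + 0.37×2) = 2.37
Population H: 1 + 2.39 = 3.39

3.39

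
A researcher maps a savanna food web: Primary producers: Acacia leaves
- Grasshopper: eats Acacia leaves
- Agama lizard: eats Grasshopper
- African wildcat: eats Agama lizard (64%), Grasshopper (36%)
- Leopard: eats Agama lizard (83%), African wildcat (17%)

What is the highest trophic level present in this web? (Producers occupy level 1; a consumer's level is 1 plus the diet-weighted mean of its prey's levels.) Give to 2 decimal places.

Grasshopper: 1 + 1 = 2
Agama lizard: 1 + 2 = 3
African wildcat: 1 + (0.64×3 + 0.36×2) = 3.64
Leopard: 1 + (0.83×3 + 0.17×3.64) = 4.1088

4.11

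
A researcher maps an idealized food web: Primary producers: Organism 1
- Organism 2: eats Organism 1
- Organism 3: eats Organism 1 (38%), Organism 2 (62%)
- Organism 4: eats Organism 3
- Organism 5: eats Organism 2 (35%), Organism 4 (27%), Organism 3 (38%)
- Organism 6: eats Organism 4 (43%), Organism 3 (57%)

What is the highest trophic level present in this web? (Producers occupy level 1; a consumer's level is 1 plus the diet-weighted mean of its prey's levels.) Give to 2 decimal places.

Organism 2: 1 + 1 = 2
Organism 3: 1 + (0.38×1 + 0.62×2) = 2.62
Organism 4: 1 + 2.62 = 3.62
Organism 5: 1 + (0.35×2 + 0.27×3.62 + 0.38×2.62) = 3.673
Organism 6: 1 + (0.43×3.62 + 0.57×2.62) = 4.05

4.05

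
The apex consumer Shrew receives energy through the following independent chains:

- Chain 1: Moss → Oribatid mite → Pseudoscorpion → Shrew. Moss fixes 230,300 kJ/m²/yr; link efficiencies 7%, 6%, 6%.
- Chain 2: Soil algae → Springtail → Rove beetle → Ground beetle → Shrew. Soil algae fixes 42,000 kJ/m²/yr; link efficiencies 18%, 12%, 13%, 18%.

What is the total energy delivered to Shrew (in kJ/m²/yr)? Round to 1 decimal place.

79.3 kJ/m²/yr

Chain 1: 230300 × 0.07 × 0.06 × 0.06 = 58.0356 kJ/m²/yr
Chain 2: 42000 × 0.18 × 0.12 × 0.13 × 0.18 = 21.22848 kJ/m²/yr
Total at Shrew: 58.0356 + 21.22848 = 79.26408 kJ/m²/yr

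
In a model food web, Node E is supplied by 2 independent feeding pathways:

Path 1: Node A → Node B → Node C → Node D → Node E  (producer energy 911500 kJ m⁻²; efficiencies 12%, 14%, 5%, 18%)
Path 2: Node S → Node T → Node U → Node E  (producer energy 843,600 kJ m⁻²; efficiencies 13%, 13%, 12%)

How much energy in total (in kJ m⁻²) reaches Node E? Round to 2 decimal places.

Path 1: 911500 × 0.12 × 0.14 × 0.05 × 0.18 = 137.8188 kJ m⁻²
Path 2: 843600 × 0.13 × 0.13 × 0.12 = 1710.8208 kJ m⁻²
Total at Node E: 137.8188 + 1710.8208 = 1848.6396 kJ m⁻²

1848.64 kJ m⁻²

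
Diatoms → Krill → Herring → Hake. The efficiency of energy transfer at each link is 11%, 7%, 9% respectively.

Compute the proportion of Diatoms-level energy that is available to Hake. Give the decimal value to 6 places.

Product of link efficiencies: 0.11 × 0.07 × 0.09 = 0.000693

0.000693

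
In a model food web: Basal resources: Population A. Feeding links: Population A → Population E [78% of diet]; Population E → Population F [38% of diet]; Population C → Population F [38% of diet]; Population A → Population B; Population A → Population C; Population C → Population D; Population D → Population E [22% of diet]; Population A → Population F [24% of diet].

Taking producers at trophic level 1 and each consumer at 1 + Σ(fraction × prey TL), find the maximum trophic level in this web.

3

Population B: 1 + 1 = 2
Population C: 1 + 1 = 2
Population D: 1 + 2 = 3
Population E: 1 + (0.78×1 + 0.22×3) = 2.44
Population F: 1 + (0.24×1 + 0.38×2.44 + 0.38×2) = 2.9272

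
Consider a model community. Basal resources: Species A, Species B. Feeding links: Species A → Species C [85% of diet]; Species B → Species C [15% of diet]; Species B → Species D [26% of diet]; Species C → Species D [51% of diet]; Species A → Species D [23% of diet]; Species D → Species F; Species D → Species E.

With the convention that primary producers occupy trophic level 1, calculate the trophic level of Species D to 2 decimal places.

2.51

Species C: 1 + (0.85×1 + 0.15×1) = 2
Species D: 1 + (0.26×1 + 0.23×1 + 0.51×2) = 2.51
Species E: 1 + 2.51 = 3.51
Species F: 1 + 2.51 = 3.51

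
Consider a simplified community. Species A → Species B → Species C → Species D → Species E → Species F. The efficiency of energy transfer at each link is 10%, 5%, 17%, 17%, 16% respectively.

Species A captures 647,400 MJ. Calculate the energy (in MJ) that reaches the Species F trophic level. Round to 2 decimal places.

14.97 MJ

Species B: 647400 × 0.1 = 64740 MJ
Species C: 64740 × 0.05 = 3237 MJ
Species D: 3237 × 0.17 = 550.29 MJ
Species E: 550.29 × 0.17 = 93.5493 MJ
Species F: 93.5493 × 0.16 = 14.967888 MJ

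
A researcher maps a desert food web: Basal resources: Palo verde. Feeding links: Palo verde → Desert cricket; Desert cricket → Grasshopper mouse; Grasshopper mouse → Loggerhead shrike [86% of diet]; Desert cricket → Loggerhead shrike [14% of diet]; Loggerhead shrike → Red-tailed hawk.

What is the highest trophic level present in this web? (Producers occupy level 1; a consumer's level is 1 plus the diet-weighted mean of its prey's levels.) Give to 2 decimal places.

Desert cricket: 1 + 1 = 2
Grasshopper mouse: 1 + 2 = 3
Loggerhead shrike: 1 + (0.86×3 + 0.14×2) = 3.86
Red-tailed hawk: 1 + 3.86 = 4.86

4.86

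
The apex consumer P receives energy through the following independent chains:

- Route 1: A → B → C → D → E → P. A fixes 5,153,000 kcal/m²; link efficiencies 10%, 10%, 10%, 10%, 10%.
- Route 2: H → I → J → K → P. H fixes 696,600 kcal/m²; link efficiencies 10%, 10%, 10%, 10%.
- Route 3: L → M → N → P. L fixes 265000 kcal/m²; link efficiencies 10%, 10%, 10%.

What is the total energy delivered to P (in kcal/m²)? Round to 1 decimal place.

Route 1: 5153000 × 0.1 × 0.1 × 0.1 × 0.1 × 0.1 = 51.53 kcal/m²
Route 2: 696600 × 0.1 × 0.1 × 0.1 × 0.1 = 69.66 kcal/m²
Route 3: 265000 × 0.1 × 0.1 × 0.1 = 265 kcal/m²
Total at P: 51.53 + 69.66 + 265 = 386.19 kcal/m²

386.2 kcal/m²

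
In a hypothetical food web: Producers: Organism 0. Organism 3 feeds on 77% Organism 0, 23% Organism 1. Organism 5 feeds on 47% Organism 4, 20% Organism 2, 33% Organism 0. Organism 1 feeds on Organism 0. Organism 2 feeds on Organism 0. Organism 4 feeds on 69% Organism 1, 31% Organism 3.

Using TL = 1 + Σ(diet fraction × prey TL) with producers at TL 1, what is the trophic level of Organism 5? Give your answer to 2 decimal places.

Organism 1: 1 + 1 = 2
Organism 2: 1 + 1 = 2
Organism 3: 1 + (0.77×1 + 0.23×2) = 2.23
Organism 4: 1 + (0.69×2 + 0.31×2.23) = 3.0713
Organism 5: 1 + (0.47×3.0713 + 0.2×2 + 0.33×1) = 3.173511

3.17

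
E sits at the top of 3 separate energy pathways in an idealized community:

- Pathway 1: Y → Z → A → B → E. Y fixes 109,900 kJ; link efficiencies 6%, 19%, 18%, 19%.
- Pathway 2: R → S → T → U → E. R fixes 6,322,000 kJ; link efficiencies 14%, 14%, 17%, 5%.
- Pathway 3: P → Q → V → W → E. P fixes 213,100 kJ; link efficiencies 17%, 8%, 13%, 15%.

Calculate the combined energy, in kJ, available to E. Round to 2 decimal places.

1152.61 kJ

Pathway 1: 109900 × 0.06 × 0.19 × 0.18 × 0.19 = 42.847812 kJ
Pathway 2: 6322000 × 0.14 × 0.14 × 0.17 × 0.05 = 1053.2452 kJ
Pathway 3: 213100 × 0.17 × 0.08 × 0.13 × 0.15 = 56.51412 kJ
Total at E: 42.847812 + 1053.2452 + 56.51412 = 1152.607132 kJ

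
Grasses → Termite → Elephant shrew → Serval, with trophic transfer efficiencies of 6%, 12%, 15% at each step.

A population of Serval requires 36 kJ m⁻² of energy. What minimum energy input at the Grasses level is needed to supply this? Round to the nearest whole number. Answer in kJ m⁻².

Cumulative transfer efficiency: 0.06 × 0.12 × 0.15 = 0.00108
Grasses energy = 36 / 0.00108 = 33333 kJ m⁻²

33333 kJ m⁻²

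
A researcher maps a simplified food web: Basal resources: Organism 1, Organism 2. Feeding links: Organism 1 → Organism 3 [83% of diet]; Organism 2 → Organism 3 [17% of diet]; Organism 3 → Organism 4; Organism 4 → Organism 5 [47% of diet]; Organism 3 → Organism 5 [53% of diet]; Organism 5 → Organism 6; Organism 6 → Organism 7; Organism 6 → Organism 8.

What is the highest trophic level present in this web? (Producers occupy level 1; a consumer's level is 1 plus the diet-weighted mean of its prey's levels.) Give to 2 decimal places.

5.47

Organism 3: 1 + (0.83×1 + 0.17×1) = 2
Organism 4: 1 + 2 = 3
Organism 5: 1 + (0.47×3 + 0.53×2) = 3.47
Organism 6: 1 + 3.47 = 4.47
Organism 7: 1 + 4.47 = 5.47
Organism 8: 1 + 4.47 = 5.47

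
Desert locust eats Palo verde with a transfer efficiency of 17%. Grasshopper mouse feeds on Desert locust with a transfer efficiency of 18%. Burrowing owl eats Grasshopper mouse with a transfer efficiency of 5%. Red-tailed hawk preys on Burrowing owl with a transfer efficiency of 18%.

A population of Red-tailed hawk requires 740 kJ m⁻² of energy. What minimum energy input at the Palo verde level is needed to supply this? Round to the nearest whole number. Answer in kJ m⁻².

2687001 kJ m⁻²

Cumulative transfer efficiency: 0.17 × 0.18 × 0.05 × 0.18 = 0.0002754
Palo verde energy = 740 / 0.0002754 = 2687001 kJ m⁻²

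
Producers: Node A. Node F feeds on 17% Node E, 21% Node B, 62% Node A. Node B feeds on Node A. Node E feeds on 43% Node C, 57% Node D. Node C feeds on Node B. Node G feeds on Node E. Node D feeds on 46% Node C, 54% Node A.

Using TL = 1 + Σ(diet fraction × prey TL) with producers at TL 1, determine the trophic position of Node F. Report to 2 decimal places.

2.71

Node B: 1 + 1 = 2
Node C: 1 + 2 = 3
Node D: 1 + (0.46×3 + 0.54×1) = 2.92
Node E: 1 + (0.43×3 + 0.57×2.92) = 3.9544
Node F: 1 + (0.17×3.9544 + 0.21×2 + 0.62×1) = 2.712248
Node G: 1 + 3.9544 = 4.9544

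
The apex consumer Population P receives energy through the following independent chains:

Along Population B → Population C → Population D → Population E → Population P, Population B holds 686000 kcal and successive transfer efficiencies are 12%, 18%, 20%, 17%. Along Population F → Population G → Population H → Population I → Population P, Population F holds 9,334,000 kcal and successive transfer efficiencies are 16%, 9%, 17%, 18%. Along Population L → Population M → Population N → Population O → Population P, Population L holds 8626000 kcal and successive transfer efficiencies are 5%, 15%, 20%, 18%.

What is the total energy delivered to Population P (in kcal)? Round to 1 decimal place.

Via Population B: 686000 × 0.12 × 0.18 × 0.2 × 0.17 = 503.7984 kcal
Via Population F: 9334000 × 0.16 × 0.09 × 0.17 × 0.18 = 4112.93376 kcal
Via Population L: 8626000 × 0.05 × 0.15 × 0.2 × 0.18 = 2329.02 kcal
Total at Population P: 503.7984 + 4112.93376 + 2329.02 = 6945.75216 kcal

6945.8 kcal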